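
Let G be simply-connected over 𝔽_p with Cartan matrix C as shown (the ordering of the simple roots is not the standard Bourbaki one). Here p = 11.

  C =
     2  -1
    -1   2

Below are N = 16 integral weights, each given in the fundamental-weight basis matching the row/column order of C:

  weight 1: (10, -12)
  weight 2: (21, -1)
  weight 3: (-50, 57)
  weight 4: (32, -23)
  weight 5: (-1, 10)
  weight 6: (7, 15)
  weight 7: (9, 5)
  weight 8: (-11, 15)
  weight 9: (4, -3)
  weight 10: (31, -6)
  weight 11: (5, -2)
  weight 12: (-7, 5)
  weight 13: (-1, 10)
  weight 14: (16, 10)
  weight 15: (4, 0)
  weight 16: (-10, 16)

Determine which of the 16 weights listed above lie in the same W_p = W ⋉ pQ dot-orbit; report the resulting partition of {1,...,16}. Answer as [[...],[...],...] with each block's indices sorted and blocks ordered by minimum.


Cartan matrix: type A_2 (|W|=6); un-permuting the 2 rows.

Ā_11 reps of the 16 weights (A_2, coords as presented):

    [1] (0, 11)
    [2] (0, 11)
    [3] (3, 2)
    [4] (0, 11)
    [5] (0, 11)
    [6] (3, 2)
    [7] (5, 1)
    [8] (5, 1)
    [9] (3, 2)
    [10] (5, 1)
    [11] (5, 1)
    [12] (6, 0)
    [13] (0, 11)
    [14] (6, 0)
    [15] (5, 1)
    [16] (3, 2)

Partition of {1..16} into 4 W_11-dot-orbits:

[[1, 2, 4, 5, 13], [3, 6, 9, 16], [7, 8, 10, 11, 15], [12, 14]]


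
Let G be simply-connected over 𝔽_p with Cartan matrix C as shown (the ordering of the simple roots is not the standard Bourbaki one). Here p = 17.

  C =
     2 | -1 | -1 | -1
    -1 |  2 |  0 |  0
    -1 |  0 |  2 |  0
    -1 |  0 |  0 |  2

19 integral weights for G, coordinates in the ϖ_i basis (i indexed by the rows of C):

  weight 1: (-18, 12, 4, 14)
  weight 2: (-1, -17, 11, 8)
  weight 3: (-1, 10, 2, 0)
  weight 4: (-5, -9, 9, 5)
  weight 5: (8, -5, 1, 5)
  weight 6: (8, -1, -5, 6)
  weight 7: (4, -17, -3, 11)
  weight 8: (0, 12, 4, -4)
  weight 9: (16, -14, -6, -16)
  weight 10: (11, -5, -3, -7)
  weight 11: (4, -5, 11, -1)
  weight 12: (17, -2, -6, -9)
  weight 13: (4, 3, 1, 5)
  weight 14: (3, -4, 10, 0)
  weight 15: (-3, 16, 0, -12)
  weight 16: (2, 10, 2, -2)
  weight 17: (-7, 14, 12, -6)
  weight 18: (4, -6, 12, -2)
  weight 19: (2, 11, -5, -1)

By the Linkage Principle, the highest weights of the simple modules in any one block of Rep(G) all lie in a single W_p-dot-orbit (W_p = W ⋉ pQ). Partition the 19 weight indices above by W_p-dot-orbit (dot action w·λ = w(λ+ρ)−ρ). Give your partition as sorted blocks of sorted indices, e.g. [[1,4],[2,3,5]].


C ↔ D_4 under row/col permutation; |W(D_4)| = 192.

Ā_17 reps of the 19 weights (D_4, coords as presented):

  λ_1 → (1, 3, 11, 1) · λ_2 → (1, 0, 4, 7) · λ_3 → (0, 11, 3, 1) · λ_4 → (0, 4, 2, 6) · λ_5 → (0, 4, 2, 6) · λ_6 → (1, 0, 4, 7) · λ_7 → (1, 3, 11, 1) · λ_8 → (0, 11, 3, 1) · λ_9 → (1, 3, 11, 1) · λ_10 → (0, 4, 2, 6) · λ_11 → (0, 4, 12, 0) · λ_12 → (1, 0, 4, 7) · λ_13 → (0, 4, 2, 6) · λ_14 → (1, 3, 11, 1) · λ_15 → (1, 3, 11, 1) · λ_16 → (0, 11, 3, 1) · λ_17 → (0, 4, 2, 6) · λ_18 → (0, 4, 12, 0) · λ_19 → (0, 11, 3, 1)

5 distinct reps among the 19 weights ⇒ 5 W_17-linkage classes:

[[1, 7, 9, 14, 15], [2, 6, 12], [3, 8, 16, 19], [4, 5, 10, 13, 17], [11, 18]]


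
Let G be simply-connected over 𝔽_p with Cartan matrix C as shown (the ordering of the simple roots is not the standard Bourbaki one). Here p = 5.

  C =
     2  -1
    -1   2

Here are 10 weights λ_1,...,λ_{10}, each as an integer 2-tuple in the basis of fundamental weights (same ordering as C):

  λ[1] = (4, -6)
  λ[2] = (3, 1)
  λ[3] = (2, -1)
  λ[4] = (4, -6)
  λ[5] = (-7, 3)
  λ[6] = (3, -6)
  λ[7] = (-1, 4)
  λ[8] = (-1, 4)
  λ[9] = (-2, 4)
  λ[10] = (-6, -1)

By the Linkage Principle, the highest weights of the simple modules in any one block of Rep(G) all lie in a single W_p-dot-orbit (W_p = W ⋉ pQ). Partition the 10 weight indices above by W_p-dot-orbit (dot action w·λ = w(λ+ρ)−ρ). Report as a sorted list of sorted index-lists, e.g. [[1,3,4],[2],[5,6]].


Root system A_2: the 2×2 matrix C matches after relabeling.

Folding the 10 weights λ_j+ρ into Ā_5 (reps in the given 2-coord order):

  λ_1 → (0, 5);  λ_2 → (3, 1);  λ_3 → (3, 0);  λ_4 → (0, 5);  λ_5 → (3, 1);  λ_6 → (1, 4);  λ_7 → (0, 5);  λ_8 → (0, 5);  λ_9 → (1, 4);  λ_10 → (0, 5)

Grouping the 10 weights by Ā_5-representative: 4 linkage classes.

[[1, 4, 7, 8, 10], [2, 5], [3], [6, 9]]


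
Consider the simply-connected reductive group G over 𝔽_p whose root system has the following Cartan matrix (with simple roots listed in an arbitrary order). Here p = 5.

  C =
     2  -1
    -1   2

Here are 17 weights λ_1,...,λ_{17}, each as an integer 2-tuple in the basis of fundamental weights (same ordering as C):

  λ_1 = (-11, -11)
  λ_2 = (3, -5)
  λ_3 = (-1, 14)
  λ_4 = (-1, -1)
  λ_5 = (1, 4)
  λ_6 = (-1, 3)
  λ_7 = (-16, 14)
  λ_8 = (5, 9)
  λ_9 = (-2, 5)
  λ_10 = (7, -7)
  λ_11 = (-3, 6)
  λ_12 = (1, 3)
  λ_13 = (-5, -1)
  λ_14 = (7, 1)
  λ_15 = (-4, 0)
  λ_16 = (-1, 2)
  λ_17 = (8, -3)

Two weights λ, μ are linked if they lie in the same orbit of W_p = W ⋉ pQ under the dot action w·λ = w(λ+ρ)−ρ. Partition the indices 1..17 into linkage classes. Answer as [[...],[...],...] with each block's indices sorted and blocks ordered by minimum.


Root system A_2: the 2×2 matrix C matches after relabeling.

Each λ_j+ρ reduced to Ā_5; 2-tuples below use C's row order:

  λ_1+ρ ↦ (0, 0)
  λ_2+ρ ↦ (0, 4)
  λ_3+ρ ↦ (0, 0)
  λ_4+ρ ↦ (0, 0)
  λ_5+ρ ↦ (0, 3)
  λ_6+ρ ↦ (0, 4)
  λ_7+ρ ↦ (0, 0)
  λ_8+ρ ↦ (0, 4)
  λ_9+ρ ↦ (0, 4)
  λ_10+ρ ↦ (1, 2)
  λ_11+ρ ↦ (0, 3)
  λ_12+ρ ↦ (1, 3)
  λ_13+ρ ↦ (0, 4)
  λ_14+ρ ↦ (0, 3)
  λ_15+ρ ↦ (1, 2)
  λ_16+ρ ↦ (0, 3)
  λ_17+ρ ↦ (1, 2)

These 17 weights hit 5 W_5-dot-orbits; sizes (4, 5, 4, 3, 1):

[[1, 3, 4, 7], [2, 6, 8, 9, 13], [5, 11, 14, 16], [10, 15, 17], [12]]


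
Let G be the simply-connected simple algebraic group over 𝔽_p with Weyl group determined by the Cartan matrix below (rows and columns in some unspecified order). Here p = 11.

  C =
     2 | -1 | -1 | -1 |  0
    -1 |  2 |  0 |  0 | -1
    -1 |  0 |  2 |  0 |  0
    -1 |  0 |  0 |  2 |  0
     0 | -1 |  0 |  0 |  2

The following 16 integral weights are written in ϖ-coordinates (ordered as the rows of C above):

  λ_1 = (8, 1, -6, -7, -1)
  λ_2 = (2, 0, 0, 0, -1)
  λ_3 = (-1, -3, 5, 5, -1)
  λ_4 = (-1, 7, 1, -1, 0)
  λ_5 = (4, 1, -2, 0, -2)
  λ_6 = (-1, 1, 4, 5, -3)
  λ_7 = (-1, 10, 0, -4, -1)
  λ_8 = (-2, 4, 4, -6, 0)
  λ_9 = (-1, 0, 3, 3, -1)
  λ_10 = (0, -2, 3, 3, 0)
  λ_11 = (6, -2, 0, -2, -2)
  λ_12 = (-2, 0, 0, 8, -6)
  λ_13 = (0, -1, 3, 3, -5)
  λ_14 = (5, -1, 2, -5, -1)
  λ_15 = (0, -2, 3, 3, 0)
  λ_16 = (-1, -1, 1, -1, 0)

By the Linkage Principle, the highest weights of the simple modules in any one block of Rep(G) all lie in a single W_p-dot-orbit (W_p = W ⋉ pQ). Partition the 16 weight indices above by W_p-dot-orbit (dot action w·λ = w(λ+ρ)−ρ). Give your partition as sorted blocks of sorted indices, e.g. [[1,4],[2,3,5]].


C ↔ D_5 under row/col permutation; |W(D_5)| = 1920.

Folding the 16 weights λ_j+ρ into Ā_11 (reps in the given 5-coord order):

  1: (2, 0, 3, 4, 0) · 2: (3, 1, 1, 1, 0) · 3: (0, 1, 4, 4, 0) · 4: (0, 0, 2, 0, 1) · 5: (3, 1, 1, 1, 0) · 6: (2, 0, 3, 4, 0) · 7: (0, 0, 2, 0, 1) · 8: (3, 1, 1, 1, 0) · 9: (0, 1, 4, 4, 0) · 10: (0, 1, 4, 4, 0) · 11: (3, 1, 1, 1, 0) · 12: (0, 1, 4, 4, 0) · 13: (3, 1, 1, 1, 0) · 14: (2, 0, 3, 4, 0) · 15: (0, 1, 4, 4, 0) · 16: (0, 0, 2, 0, 1)

Partition of {1..16} into 4 W_11-dot-orbits:

[[1, 6, 14], [2, 5, 8, 11, 13], [3, 9, 10, 12, 15], [4, 7, 16]]


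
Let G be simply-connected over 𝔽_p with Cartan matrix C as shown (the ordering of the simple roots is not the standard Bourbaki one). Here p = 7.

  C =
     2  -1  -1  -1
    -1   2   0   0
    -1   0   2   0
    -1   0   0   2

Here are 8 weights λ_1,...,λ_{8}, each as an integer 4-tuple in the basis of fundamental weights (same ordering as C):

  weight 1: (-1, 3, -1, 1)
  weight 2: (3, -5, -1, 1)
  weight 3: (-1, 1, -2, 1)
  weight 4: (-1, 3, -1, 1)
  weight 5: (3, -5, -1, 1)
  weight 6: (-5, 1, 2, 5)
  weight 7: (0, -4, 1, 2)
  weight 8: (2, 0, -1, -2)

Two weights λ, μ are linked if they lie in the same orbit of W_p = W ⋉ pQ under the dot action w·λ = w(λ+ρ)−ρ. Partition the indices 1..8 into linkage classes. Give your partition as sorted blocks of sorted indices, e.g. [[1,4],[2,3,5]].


C ↔ D_4 under row/col permutation; |W(D_4)| = 192.

λ_j+ρ reflected into Ā_7 (⟨·,θ^∨⟩≤7); 4-tuples as given:

  λ_1 → (0, 4, 0, 2) · λ_2 → (0, 4, 0, 2) · λ_3 → (1, 1, 0, 1) · λ_4 → (0, 4, 0, 2) · λ_5 → (0, 4, 0, 2) · λ_6 → (1, 2, 1, 2) · λ_7 → (2, 1, 0, 1) · λ_8 → (2, 1, 0, 1)

Grouping the 8 weights by Ā_7-representative: 4 linkage classes.

[[1, 2, 4, 5], [3], [6], [7, 8]]


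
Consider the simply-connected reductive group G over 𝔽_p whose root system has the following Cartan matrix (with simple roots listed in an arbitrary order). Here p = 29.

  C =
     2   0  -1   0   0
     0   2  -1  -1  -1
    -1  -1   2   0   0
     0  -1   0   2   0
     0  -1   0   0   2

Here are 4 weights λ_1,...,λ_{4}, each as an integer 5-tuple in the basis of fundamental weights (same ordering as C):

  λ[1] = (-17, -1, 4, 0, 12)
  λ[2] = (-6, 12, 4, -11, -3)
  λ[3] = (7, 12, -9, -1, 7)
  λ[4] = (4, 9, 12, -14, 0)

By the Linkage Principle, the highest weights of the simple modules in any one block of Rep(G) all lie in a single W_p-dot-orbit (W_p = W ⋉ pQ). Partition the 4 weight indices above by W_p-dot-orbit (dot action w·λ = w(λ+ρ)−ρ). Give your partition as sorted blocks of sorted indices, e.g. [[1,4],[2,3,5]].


C ↔ D_5 under row/col permutation; |W(D_5)| = 1920.

Ā_29 reps of the 4 weights (D_5, coords as presented):

  λ_1+ρ ↦ (5, 1, 0, 10, 2)
  λ_2+ρ ↦ (5, 1, 0, 10, 2)
  λ_3+ρ ↦ (0, 5, 3, 0, 8)
  λ_4+ρ ↦ (5, 1, 0, 10, 2)

Grouping the 4 weights by Ā_29-representative: 2 linkage classes.

[[1, 2, 4], [3]]


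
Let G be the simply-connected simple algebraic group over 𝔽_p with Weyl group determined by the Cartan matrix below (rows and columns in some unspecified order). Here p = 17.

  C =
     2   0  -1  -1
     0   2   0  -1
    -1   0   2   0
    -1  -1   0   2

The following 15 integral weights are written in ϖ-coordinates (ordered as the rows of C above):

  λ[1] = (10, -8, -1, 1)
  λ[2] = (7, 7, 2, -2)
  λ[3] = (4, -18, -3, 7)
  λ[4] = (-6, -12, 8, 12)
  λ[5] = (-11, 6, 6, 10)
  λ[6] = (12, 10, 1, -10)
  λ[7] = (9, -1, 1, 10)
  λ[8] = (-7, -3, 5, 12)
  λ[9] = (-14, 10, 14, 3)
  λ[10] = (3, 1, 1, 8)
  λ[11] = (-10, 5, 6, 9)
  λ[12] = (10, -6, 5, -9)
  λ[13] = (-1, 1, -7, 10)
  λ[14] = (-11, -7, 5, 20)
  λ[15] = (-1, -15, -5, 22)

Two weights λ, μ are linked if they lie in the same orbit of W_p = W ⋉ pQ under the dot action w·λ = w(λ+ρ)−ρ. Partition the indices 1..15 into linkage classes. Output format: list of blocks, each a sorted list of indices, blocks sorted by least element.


C ↔ A_4 under row/col permutation; |W(A_4)| = 120.

Folding the 15 weights λ_j+ρ into Ā_17 (reps in the given 4-coord order):

  1: (6, 2, 0, 5);  2: (7, 6, 2, 1);  3: (2, 8, 4, 3);  4: (2, 8, 4, 3);  5: (7, 6, 2, 1);  6: (4, 2, 2, 9);  7: (6, 2, 0, 5);  8: (6, 2, 0, 5);  9: (4, 2, 2, 9);  10: (4, 2, 2, 9);  11: (7, 6, 2, 1);  12: (2, 8, 4, 3);  13: (6, 2, 0, 5);  14: (6, 2, 0, 5);  15: (2, 8, 4, 3)

Partition of {1..15} into 4 W_17-dot-orbits:

[[1, 7, 8, 13, 14], [2, 5, 11], [3, 4, 12, 15], [6, 9, 10]]


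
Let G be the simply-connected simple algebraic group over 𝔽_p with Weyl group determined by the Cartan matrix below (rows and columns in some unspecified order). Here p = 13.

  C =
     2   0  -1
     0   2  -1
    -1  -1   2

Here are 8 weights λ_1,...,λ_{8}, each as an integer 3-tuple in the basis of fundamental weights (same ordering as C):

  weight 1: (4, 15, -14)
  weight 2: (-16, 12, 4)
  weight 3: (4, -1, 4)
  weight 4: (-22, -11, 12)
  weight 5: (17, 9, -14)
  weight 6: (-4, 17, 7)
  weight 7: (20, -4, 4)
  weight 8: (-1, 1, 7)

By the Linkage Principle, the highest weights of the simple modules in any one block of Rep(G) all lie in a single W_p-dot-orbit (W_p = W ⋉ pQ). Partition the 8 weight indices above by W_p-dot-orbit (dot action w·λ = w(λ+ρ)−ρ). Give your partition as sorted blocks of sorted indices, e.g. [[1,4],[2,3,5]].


A_3 Cartan matrix, 3 simple roots permuted; ρ=(1,1,1).

λ_j+ρ reflected into Ā_13 (⟨·,θ^∨⟩≤13); 3-tuples as given:

    λ_1 → (5, 0, 5)
    λ_2 → (0, 2, 8)
    λ_3 → (5, 0, 5)
    λ_4 → (5, 0, 5)
    λ_5 → (0, 2, 8)
    λ_6 → (5, 0, 5)
    λ_7 → (0, 2, 8)
    λ_8 → (0, 2, 8)

2 distinct reps among the 8 weights ⇒ 2 W_13-linkage classes:

[[1, 3, 4, 6], [2, 5, 7, 8]]


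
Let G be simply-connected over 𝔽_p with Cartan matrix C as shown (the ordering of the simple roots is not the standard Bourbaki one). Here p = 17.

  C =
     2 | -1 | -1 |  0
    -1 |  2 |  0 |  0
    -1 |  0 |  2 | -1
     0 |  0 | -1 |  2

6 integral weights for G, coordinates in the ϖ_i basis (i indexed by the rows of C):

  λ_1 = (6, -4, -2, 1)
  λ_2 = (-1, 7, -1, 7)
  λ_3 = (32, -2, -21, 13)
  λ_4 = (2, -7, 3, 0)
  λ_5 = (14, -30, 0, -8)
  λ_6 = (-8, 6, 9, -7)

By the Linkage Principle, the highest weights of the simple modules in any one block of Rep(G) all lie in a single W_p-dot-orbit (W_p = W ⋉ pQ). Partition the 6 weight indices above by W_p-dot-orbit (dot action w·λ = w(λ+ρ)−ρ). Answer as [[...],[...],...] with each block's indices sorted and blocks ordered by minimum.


Root system A_4: the 4×4 matrix C matches after relabeling.

Each λ_j+ρ reduced to Ā_17; 4-tuples below use C's row order:

  1: (3, 3, 1, 1) · 2: (0, 8, 0, 8) · 3: (3, 3, 1, 1) · 4: (3, 3, 1, 1) · 5: (3, 3, 1, 1) · 6: (4, 0, 3, 3)

Partition of {1..6} into 3 W_17-dot-orbits:

[[1, 3, 4, 5], [2], [6]]


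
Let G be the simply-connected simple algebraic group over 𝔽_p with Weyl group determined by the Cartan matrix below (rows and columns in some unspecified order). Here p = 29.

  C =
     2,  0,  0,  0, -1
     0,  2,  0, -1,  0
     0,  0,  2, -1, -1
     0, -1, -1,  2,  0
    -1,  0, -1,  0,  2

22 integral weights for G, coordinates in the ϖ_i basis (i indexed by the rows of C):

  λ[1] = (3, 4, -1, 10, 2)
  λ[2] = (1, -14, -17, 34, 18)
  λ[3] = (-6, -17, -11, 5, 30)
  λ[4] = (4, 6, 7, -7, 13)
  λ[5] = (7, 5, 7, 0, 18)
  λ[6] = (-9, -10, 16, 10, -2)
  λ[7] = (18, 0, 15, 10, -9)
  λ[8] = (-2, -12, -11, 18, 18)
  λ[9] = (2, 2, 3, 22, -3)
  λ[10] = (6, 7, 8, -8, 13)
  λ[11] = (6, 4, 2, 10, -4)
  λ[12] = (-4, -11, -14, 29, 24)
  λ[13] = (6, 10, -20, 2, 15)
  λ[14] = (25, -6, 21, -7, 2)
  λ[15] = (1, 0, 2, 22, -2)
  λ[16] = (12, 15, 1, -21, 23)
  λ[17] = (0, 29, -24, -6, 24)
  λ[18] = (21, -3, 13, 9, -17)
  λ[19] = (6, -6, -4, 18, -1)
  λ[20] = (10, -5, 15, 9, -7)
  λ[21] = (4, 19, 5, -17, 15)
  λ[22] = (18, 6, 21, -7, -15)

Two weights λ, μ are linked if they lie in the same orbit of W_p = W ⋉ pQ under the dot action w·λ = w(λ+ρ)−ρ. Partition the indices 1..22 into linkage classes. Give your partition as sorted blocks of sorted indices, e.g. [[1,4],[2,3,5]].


A_5 Cartan matrix, 5 simple roots permuted; ρ=(1,1,1,1,1).

Folding the 22 weights λ_j+ρ into Ā_29 (reps in the given 5-coord order):

  [1] (4, 5, 0, 11, 3);  [2] (3, 2, 10, 6, 6);  [3] (3, 2, 10, 6, 6);  [4] (5, 1, 2, 6, 14);  [5] (5, 1, 2, 6, 14);  [6] (1, 9, 8, 2, 8);  [7] (1, 9, 8, 2, 8);  [8] (1, 9, 8, 2, 8);  [9] (1, 1, 2, 23, 1);  [10] (5, 1, 2, 6, 14);  [11] (4, 5, 0, 11, 3);  [12] (9, 3, 12, 4, 1);  [13] (4, 5, 0, 11, 3);  [14] (4, 5, 0, 11, 3);  [15] (1, 1, 2, 23, 1);  [16] (3, 2, 10, 6, 6);  [17] (1, 1, 2, 23, 1);  [18] (5, 1, 2, 6, 14);  [19] (4, 5, 0, 11, 3);  [20] (3, 2, 10, 6, 6);  [21] (3, 2, 10, 6, 6);  [22] (5, 1, 2, 6, 14)

Linkage partition of the 22 weights (6 classes, p=29):

[[1, 11, 13, 14, 19], [2, 3, 16, 20, 21], [4, 5, 10, 18, 22], [6, 7, 8], [9, 15, 17], [12]]


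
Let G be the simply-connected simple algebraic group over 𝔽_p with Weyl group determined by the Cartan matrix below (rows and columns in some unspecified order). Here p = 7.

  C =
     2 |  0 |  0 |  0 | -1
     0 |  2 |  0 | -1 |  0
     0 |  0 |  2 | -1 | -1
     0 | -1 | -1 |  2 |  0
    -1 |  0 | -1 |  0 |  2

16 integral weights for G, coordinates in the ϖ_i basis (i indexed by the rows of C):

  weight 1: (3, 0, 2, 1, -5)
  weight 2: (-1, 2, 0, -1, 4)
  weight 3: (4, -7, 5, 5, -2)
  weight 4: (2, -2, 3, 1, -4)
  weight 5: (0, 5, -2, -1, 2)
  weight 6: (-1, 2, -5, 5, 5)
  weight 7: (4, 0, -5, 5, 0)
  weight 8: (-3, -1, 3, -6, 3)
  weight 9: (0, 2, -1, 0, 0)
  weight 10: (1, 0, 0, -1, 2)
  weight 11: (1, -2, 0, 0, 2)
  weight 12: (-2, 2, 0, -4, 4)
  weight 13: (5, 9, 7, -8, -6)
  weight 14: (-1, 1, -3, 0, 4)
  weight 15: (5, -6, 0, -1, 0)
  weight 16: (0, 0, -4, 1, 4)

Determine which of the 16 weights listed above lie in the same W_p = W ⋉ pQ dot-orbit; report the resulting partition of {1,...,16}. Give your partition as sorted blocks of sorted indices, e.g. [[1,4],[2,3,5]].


Root system A_5: the 5×5 matrix C matches after relabeling.

W_7-reps of the 16 weights in Ā_7 (same 5-coord order as C):

  1: (0, 1, 1, 1, 3);  2: (2, 1, 1, 0, 3);  3: (1, 0, 2, 1, 2);  4: (0, 1, 1, 1, 3);  5: (1, 3, 0, 1, 1);  6: (1, 0, 2, 1, 2);  7: (0, 1, 1, 1, 3);  8: (1, 3, 0, 1, 1);  9: (1, 3, 0, 1, 1);  10: (2, 1, 1, 0, 3);  11: (2, 1, 1, 0, 3);  12: (1, 0, 2, 1, 2);  13: (0, 1, 1, 1, 3);  14: (0, 1, 1, 1, 3);  15: (2, 1, 1, 0, 3);  16: (1, 0, 2, 1, 2)

4 distinct reps among the 16 weights ⇒ 4 W_7-linkage classes:

[[1, 4, 7, 13, 14], [2, 10, 11, 15], [3, 6, 12, 16], [5, 8, 9]]


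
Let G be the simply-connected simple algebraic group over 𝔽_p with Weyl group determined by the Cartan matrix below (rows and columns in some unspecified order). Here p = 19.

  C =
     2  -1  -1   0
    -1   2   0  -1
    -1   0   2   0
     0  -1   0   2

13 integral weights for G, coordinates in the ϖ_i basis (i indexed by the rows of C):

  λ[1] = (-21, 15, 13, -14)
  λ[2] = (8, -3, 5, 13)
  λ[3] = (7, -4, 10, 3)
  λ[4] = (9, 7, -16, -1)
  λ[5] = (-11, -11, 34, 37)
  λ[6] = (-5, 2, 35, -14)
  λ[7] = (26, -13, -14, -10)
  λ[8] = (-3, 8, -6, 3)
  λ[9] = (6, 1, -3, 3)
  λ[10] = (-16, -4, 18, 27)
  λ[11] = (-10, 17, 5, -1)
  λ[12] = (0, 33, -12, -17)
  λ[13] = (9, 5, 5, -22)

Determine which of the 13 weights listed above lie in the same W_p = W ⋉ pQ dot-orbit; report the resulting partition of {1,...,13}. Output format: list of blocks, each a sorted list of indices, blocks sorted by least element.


Dynkin diagram of C (from the 6 off-diagonal −1 entries): A_4.

Ā_19 reps of the 13 weights (A_4, coords as presented):

  λ_1+ρ ↦ (3, 10, 2, 3)
  λ_2+ρ ↦ (5, 2, 2, 4)
  λ_3+ρ ↦ (5, 3, 10, 0)
  λ_4+ρ ↦ (5, 3, 10, 0)
  λ_5+ρ ↦ (6, 9, 3, 0)
  λ_6+ρ ↦ (3, 10, 2, 3)
  λ_7+ρ ↦ (5, 2, 2, 4)
  λ_8+ρ ↦ (5, 2, 2, 4)
  λ_9+ρ ↦ (5, 2, 2, 4)
  λ_10+ρ ↦ (6, 9, 3, 0)
  λ_11+ρ ↦ (6, 9, 3, 0)
  λ_12+ρ ↦ (5, 3, 10, 0)
  λ_13+ρ ↦ (3, 10, 2, 3)

These 13 weights hit 4 W_19-dot-orbits; sizes (3, 4, 3, 3):

[[1, 6, 13], [2, 7, 8, 9], [3, 4, 12], [5, 10, 11]]


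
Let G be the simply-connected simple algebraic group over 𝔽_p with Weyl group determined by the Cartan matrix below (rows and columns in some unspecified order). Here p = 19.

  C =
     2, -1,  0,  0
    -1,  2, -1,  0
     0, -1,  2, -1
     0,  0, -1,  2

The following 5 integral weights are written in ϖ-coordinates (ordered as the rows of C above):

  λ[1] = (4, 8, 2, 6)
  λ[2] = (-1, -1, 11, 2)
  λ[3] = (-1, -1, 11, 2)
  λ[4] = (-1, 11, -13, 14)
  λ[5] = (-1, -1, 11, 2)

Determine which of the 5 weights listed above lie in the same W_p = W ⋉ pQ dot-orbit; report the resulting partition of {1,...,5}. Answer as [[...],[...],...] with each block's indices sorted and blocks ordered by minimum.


Root system A_4: the 4×4 matrix C matches after relabeling.

Folding the 5 weights λ_j+ρ into Ā_19 (reps in the given 4-coord order):

    λ_1 → (0, 9, 3, 2)
    λ_2 → (0, 0, 12, 3)
    λ_3 → (0, 0, 12, 3)
    λ_4 → (0, 0, 12, 3)
    λ_5 → (0, 0, 12, 3)

Partition of {1..5} into 2 W_19-dot-orbits:

[[1], [2, 3, 4, 5]]


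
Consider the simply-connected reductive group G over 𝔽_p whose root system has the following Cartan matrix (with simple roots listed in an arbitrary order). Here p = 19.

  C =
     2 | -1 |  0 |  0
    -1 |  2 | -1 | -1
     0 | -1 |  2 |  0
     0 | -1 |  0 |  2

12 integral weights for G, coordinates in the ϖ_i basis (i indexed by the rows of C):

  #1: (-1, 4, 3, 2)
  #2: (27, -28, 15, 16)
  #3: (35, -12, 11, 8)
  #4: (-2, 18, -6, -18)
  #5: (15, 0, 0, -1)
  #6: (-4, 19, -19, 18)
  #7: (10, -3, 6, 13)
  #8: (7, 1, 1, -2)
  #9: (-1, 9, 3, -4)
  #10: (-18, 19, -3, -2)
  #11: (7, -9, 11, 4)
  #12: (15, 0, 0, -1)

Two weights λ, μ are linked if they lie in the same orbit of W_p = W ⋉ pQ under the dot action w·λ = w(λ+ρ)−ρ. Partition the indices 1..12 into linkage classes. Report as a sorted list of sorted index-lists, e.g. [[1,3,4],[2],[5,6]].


C ↔ D_4 under row/col permutation; |W(D_4)| = 192.

Ā_19 reps of the 12 weights (D_4, coords as presented):

  λ_1 → (0, 5, 4, 3)
  λ_2 → (8, 1, 2, 1)
  λ_3 → (8, 1, 2, 1)
  λ_4 → (3, 1, 1, 13)
  λ_5 → (16, 1, 1, 0)
  λ_6 → (16, 1, 1, 0)
  λ_7 → (0, 5, 4, 3)
  λ_8 → (8, 1, 2, 1)
  λ_9 → (0, 5, 4, 3)
  λ_10 → (16, 1, 1, 0)
  λ_11 → (0, 5, 4, 3)
  λ_12 → (16, 1, 1, 0)

These 12 weights hit 4 W_19-dot-orbits; sizes (4, 3, 1, 4):

[[1, 7, 9, 11], [2, 3, 8], [4], [5, 6, 10, 12]]


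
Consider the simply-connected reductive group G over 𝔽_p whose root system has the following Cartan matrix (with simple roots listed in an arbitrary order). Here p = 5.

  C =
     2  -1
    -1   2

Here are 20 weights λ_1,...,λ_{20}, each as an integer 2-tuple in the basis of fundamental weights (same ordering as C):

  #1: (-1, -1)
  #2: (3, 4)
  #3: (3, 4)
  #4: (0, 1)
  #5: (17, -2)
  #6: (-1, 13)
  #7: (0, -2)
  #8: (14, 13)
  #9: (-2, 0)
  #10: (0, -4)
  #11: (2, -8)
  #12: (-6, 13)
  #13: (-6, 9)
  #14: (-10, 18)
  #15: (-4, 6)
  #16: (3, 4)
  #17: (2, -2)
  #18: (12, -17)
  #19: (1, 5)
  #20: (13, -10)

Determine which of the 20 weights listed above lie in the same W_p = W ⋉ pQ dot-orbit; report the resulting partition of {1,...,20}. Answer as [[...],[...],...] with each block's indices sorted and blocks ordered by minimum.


Dynkin diagram of C (from the 2 off-diagonal −1 entries): A_2.

Ā_5 reps of the 20 weights (A_2, coords as presented):

  λ_1 → (0, 0);  λ_2 → (0, 1);  λ_3 → (0, 1);  λ_4 → (1, 2);  λ_5 → (2, 1);  λ_6 → (1, 0);  λ_7 → (0, 1);  λ_8 → (1, 0);  λ_9 → (1, 0);  λ_10 → (2, 1);  λ_11 → (2, 1);  λ_12 → (0, 4);  λ_13 → (0, 0);  λ_14 → (0, 1);  λ_15 → (1, 2);  λ_16 → (0, 1);  λ_17 → (2, 1);  λ_18 → (1, 2);  λ_19 → (1, 2);  λ_20 → (0, 4)

Partition of {1..20} into 6 W_5-dot-orbits:

[[1, 13], [2, 3, 7, 14, 16], [4, 15, 18, 19], [5, 10, 11, 17], [6, 8, 9], [12, 20]]


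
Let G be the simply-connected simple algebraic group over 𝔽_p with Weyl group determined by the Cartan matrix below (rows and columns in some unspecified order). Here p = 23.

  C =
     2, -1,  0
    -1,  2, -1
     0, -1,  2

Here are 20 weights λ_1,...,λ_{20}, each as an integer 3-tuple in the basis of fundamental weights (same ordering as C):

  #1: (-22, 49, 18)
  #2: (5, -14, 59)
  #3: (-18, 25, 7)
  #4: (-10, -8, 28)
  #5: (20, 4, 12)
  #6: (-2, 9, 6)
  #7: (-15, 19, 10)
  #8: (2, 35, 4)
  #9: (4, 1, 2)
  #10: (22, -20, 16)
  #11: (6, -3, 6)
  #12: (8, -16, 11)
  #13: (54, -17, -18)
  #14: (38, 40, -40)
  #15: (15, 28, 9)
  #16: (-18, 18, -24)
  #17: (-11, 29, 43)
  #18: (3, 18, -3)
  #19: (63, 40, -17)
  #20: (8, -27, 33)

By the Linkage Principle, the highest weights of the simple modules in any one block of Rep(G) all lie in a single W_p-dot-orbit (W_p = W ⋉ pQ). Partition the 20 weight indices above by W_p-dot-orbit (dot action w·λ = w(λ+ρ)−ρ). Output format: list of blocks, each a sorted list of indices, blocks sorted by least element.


C ↔ A_3 under row/col permutation; |W(A_3)| = 24.

Alcove-folded reps (p=23, 20 weights, presented ϖ-order):

  1: (4, 17, 2) · 2: (1, 9, 7) · 3: (6, 6, 3) · 4: (1, 9, 7) · 5: (5, 2, 3) · 6: (1, 9, 7) · 7: (6, 6, 3) · 8: (5, 2, 3) · 9: (5, 2, 3) · 10: (4, 17, 2) · 11: (5, 2, 5) · 12: (6, 6, 3) · 13: (1, 9, 7) · 14: (5, 2, 5) · 15: (1, 9, 7) · 16: (4, 17, 2) · 17: (5, 2, 3) · 18: (4, 17, 2) · 19: (5, 2, 3) · 20: (6, 6, 3)

5 distinct reps among the 20 weights ⇒ 5 W_23-linkage classes:

[[1, 10, 16, 18], [2, 4, 6, 13, 15], [3, 7, 12, 20], [5, 8, 9, 17, 19], [11, 14]]


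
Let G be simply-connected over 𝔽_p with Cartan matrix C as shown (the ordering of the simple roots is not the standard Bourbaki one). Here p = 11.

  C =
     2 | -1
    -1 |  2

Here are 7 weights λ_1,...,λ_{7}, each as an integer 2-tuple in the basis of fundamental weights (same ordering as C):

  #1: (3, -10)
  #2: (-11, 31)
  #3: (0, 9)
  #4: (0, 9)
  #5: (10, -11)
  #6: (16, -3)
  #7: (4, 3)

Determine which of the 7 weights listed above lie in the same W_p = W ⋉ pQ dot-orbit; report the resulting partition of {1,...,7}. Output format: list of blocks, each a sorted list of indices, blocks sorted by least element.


Cartan matrix: type A_2 (|W|=6); un-permuting the 2 rows.

Each λ_j+ρ reduced to Ā_11; 2-tuples below use C's row order:

  [1] (5, 4) · [2] (1, 10) · [3] (1, 10) · [4] (1, 10) · [5] (1, 10) · [6] (5, 4) · [7] (5, 4)

2 distinct reps among the 7 weights ⇒ 2 W_11-linkage classes:

[[1, 6, 7], [2, 3, 4, 5]]


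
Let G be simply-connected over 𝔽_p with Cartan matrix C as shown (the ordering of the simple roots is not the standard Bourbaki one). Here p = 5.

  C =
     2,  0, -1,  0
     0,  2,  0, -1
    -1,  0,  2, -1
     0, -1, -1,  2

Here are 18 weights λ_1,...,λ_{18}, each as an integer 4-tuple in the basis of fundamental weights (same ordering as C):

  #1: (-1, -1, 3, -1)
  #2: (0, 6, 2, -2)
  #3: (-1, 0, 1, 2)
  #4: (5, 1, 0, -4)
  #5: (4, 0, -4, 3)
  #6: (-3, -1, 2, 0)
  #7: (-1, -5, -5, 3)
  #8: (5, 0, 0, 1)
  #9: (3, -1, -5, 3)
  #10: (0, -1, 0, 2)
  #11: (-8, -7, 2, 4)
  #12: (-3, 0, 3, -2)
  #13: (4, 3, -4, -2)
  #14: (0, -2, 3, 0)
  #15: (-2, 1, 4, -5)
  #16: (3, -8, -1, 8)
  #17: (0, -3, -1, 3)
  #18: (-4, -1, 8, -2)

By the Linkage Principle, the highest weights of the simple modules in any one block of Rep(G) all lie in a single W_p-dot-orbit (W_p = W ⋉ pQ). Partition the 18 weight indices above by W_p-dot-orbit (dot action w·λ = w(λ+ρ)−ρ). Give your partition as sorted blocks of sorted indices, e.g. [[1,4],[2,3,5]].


Type A_4, rank 4, |W|=120; reorder rows/cols to standard.

λ_j+ρ reflected into Ā_5 (⟨·,θ^∨⟩≤5); 4-tuples as given:

    1: (0, 0, 4, 0)
    2: (2, 0, 1, 1)
    3: (1, 0, 1, 3)
    4: (2, 0, 1, 1)
    5: (0, 1, 3, 0)
    6: (2, 0, 1, 1)
    7: (0, 0, 4, 0)
    8: (0, 2, 1, 1)
    9: (0, 0, 4, 0)
    10: (1, 0, 1, 3)
    11: (1, 2, 0, 2)
    12: (2, 0, 1, 1)
    13: (1, 0, 1, 3)
    14: (0, 0, 4, 0)
    15: (1, 2, 0, 2)
    16: (0, 2, 1, 1)
    17: (1, 2, 0, 2)
    18: (1, 0, 1, 3)

Partition of {1..18} into 6 W_5-dot-orbits:

[[1, 7, 9, 14], [2, 4, 6, 12], [3, 10, 13, 18], [5], [8, 16], [11, 15, 17]]


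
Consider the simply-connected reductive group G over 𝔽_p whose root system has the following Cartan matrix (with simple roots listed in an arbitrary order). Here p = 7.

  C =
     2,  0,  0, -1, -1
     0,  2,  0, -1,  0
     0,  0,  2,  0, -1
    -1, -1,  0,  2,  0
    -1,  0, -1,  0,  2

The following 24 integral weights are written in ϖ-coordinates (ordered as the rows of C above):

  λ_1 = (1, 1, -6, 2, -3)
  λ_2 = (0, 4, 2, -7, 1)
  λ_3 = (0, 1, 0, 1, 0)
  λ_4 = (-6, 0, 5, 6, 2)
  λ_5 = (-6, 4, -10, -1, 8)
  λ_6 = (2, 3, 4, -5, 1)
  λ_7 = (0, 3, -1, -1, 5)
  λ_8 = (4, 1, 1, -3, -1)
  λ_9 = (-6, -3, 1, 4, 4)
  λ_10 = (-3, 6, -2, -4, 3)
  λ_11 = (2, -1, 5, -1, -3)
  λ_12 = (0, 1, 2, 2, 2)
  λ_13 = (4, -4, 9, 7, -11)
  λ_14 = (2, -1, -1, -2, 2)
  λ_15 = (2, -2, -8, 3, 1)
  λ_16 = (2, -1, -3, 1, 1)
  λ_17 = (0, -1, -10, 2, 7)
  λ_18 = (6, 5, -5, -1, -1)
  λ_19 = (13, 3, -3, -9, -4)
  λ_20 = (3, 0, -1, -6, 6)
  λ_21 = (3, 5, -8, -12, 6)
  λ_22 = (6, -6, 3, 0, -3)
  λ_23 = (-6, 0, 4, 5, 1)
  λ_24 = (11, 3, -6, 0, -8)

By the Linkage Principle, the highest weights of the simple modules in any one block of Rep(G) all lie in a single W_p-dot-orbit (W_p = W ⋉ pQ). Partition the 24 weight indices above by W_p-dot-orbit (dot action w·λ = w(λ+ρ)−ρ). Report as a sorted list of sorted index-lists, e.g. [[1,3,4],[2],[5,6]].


Type A_5, rank 5, |W|=720; reorder rows/cols to standard.

Ā_7 reps of the 24 weights (A_5, coords as presented):

  λ_1+ρ ↦ (3, 0, 2, 2, 0);  λ_2+ρ ↦ (2, 1, 0, 0, 3);  λ_3+ρ ↦ (1, 2, 1, 2, 1);  λ_4+ρ ↦ (1, 2, 1, 2, 1);  λ_5+ρ ↦ (3, 0, 2, 2, 0);  λ_6+ρ ↦ (1, 3, 2, 0, 1);  λ_7+ρ ↦ (1, 0, 4, 0, 2);  λ_8+ρ ↦ (3, 0, 2, 2, 0);  λ_9+ρ ↦ (3, 0, 2, 2, 0);  λ_10+ρ ↦ (1, 2, 1, 2, 1);  λ_11+ρ ↦ (1, 0, 4, 0, 2);  λ_12+ρ ↦ (1, 3, 2, 0, 1);  λ_13+ρ ↦ (1, 3, 2, 0, 1);  λ_14+ρ ↦ (2, 1, 0, 0, 3);  λ_15+ρ ↦ (2, 1, 0, 0, 3);  λ_16+ρ ↦ (3, 0, 2, 2, 0);  λ_17+ρ ↦ (1, 3, 2, 0, 1);  λ_18+ρ ↦ (1, 0, 4, 0, 2);  λ_19+ρ ↦ (1, 3, 2, 0, 1);  λ_20+ρ ↦ (1, 0, 4, 0, 2);  λ_21+ρ ↦ (1, 0, 4, 0, 2);  λ_22+ρ ↦ (1, 2, 1, 2, 1);  λ_23+ρ ↦ (2, 1, 0, 0, 3);  λ_24+ρ ↦ (2, 1, 0, 0, 3)

These 24 weights hit 5 W_7-dot-orbits; sizes (5, 5, 4, 5, 5):

[[1, 5, 8, 9, 16], [2, 14, 15, 23, 24], [3, 4, 10, 22], [6, 12, 13, 17, 19], [7, 11, 18, 20, 21]]


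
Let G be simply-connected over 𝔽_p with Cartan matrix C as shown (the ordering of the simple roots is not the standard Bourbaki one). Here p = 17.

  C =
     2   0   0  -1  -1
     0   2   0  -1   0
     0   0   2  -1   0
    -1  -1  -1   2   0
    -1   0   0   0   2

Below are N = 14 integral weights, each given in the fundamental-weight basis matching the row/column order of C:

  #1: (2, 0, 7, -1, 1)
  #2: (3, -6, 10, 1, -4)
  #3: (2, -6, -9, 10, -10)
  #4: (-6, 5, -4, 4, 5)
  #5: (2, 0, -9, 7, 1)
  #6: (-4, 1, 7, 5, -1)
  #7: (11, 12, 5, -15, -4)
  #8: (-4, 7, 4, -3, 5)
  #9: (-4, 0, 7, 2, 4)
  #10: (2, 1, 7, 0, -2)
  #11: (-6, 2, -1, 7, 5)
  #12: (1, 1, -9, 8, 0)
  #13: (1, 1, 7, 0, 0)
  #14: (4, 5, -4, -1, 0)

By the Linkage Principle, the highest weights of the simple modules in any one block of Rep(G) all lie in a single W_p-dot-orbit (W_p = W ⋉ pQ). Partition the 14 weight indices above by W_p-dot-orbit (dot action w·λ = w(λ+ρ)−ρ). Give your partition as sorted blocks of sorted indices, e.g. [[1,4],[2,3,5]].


D_5 Cartan matrix, 5 simple roots permuted; ρ=(1,1,1,1,1).

Folding the 14 weights λ_j+ρ into Ā_17 (reps in the given 5-coord order):

  λ_1+ρ ↦ (3, 1, 8, 0, 2) · λ_2+ρ ↦ (2, 2, 8, 1, 1) · λ_3+ρ ↦ (2, 3, 0, 3, 1) · λ_4+ρ ↦ (2, 3, 0, 3, 1) · λ_5+ρ ↦ (3, 1, 8, 0, 2) · λ_6+ρ ↦ (2, 2, 8, 1, 1) · λ_7+ρ ↦ (3, 1, 8, 0, 2) · λ_8+ρ ↦ (2, 3, 0, 3, 1) · λ_9+ρ ↦ (3, 1, 8, 0, 2) · λ_10+ρ ↦ (2, 2, 8, 1, 1) · λ_11+ρ ↦ (2, 3, 0, 3, 1) · λ_12+ρ ↦ (2, 2, 8, 1, 1) · λ_13+ρ ↦ (2, 2, 8, 1, 1) · λ_14+ρ ↦ (2, 3, 0, 3, 1)

Partition of {1..14} into 3 W_17-dot-orbits:

[[1, 5, 7, 9], [2, 6, 10, 12, 13], [3, 4, 8, 11, 14]]


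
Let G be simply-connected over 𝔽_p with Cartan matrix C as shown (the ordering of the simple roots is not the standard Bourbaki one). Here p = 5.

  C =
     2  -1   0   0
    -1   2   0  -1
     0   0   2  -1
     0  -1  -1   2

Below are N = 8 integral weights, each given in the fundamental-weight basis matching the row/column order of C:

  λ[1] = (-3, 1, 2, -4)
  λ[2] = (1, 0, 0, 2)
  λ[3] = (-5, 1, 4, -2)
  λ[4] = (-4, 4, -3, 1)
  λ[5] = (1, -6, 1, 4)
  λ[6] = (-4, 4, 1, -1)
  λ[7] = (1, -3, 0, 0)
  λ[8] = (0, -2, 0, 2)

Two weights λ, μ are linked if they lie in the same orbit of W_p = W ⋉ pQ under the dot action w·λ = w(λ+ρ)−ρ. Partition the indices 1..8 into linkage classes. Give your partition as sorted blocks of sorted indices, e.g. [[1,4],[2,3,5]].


C ↔ A_4 under row/col permutation; |W(A_4)| = 120.

W_5-reps of the 8 weights in Ā_5 (same 4-coord order as C):

  [1] (1, 2, 0, 0) · [2] (0, 1, 1, 2) · [3] (0, 1, 1, 2) · [4] (1, 2, 0, 0) · [5] (1, 2, 0, 0) · [6] (1, 2, 0, 0) · [7] (0, 1, 0, 1) · [8] (0, 1, 1, 2)

3 distinct reps among the 8 weights ⇒ 3 W_5-linkage classes:

[[1, 4, 5, 6], [2, 3, 8], [7]]


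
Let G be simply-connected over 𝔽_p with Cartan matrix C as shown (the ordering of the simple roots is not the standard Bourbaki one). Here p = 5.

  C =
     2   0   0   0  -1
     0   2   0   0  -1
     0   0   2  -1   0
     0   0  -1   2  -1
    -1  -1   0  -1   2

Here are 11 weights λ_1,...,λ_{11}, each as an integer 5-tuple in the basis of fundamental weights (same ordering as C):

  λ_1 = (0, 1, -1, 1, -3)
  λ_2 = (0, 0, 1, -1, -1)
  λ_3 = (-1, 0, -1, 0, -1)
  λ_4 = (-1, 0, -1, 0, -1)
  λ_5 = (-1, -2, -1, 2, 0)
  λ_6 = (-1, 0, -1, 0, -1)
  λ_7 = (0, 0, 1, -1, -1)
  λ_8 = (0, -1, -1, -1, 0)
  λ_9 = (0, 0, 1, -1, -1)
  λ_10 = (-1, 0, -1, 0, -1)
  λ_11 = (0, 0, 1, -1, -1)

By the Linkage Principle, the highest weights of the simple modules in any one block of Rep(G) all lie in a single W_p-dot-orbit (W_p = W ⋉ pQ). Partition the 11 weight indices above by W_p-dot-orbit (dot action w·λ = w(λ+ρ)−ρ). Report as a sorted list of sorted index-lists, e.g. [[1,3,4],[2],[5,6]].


C ↔ D_5 under row/col permutation; |W(D_5)| = 1920.

Each λ_j+ρ reduced to Ā_5; 5-tuples below use C's row order:

  λ_1+ρ ↦ (1, 0, 0, 0, 1) · λ_2+ρ ↦ (1, 1, 2, 0, 0) · λ_3+ρ ↦ (0, 1, 0, 1, 0) · λ_4+ρ ↦ (0, 1, 0, 1, 0) · λ_5+ρ ↦ (0, 1, 0, 1, 0) · λ_6+ρ ↦ (0, 1, 0, 1, 0) · λ_7+ρ ↦ (1, 1, 2, 0, 0) · λ_8+ρ ↦ (1, 0, 0, 0, 1) · λ_9+ρ ↦ (1, 1, 2, 0, 0) · λ_10+ρ ↦ (0, 1, 0, 1, 0) · λ_11+ρ ↦ (1, 1, 2, 0, 0)

Grouping the 11 weights by Ā_5-representative: 3 linkage classes.

[[1, 8], [2, 7, 9, 11], [3, 4, 5, 6, 10]]


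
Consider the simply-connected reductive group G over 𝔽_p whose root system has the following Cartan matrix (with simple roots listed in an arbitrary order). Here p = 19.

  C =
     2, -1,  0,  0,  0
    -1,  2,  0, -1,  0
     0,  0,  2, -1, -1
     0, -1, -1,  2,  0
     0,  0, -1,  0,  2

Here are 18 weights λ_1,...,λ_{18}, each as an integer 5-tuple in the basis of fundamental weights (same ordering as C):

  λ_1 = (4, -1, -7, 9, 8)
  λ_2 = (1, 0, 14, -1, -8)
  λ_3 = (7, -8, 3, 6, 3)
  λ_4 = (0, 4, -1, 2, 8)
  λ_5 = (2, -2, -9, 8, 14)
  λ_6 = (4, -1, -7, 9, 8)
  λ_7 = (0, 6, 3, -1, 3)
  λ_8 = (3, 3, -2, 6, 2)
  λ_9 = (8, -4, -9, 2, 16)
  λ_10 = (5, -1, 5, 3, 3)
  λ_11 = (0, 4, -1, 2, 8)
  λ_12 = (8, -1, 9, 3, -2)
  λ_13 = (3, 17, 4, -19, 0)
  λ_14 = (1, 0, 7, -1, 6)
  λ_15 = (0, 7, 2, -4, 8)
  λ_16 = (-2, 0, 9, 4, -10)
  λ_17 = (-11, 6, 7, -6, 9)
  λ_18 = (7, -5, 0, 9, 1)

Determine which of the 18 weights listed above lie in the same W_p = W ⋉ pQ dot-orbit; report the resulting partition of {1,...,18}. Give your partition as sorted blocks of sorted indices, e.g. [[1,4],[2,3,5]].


A_5 Cartan matrix, 5 simple roots permuted; ρ=(1,1,1,1,1).

λ_j+ρ reflected into Ā_19 (⟨·,θ^∨⟩≤19); 5-tuples as given:

  [1] (5, 0, 6, 4, 3)
  [2] (2, 1, 8, 0, 7)
  [3] (1, 7, 4, 0, 4)
  [4] (1, 5, 0, 3, 9)
  [5] (2, 1, 8, 0, 7)
  [6] (5, 0, 6, 4, 3)
  [7] (1, 7, 4, 0, 4)
  [8] (4, 4, 1, 6, 2)
  [9] (1, 5, 0, 3, 9)
  [10] (5, 0, 6, 4, 3)
  [11] (1, 5, 0, 3, 9)
  [12] (5, 0, 6, 4, 3)
  [13] (1, 0, 1, 5, 9)
  [14] (2, 1, 8, 0, 7)
  [15] (1, 5, 0, 3, 9)
  [16] (1, 0, 1, 5, 9)
  [17] (1, 5, 0, 3, 9)
  [18] (4, 4, 1, 6, 2)

The 18 indices split into 6 linkage classes (same alcove rep ⇔ same W_19-dot-orbit):

[[1, 6, 10, 12], [2, 5, 14], [3, 7], [4, 9, 11, 15, 17], [8, 18], [13, 16]]


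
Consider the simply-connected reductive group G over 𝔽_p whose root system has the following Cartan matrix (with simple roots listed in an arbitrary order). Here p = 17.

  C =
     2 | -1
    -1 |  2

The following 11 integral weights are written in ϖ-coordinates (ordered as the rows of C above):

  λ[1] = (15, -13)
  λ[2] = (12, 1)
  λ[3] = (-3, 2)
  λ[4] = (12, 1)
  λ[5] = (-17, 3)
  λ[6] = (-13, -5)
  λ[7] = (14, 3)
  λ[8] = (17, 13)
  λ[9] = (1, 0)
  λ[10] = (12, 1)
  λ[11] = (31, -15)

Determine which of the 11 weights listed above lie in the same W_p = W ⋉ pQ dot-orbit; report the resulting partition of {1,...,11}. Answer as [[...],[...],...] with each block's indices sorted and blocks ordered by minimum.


Cartan matrix: type A_2 (|W|=6); un-permuting the 2 rows.

W_17-reps of the 11 weights in Ā_17 (same 2-coord order as C):

    1: (4, 12)
    2: (13, 2)
    3: (2, 1)
    4: (13, 2)
    5: (4, 12)
    6: (4, 12)
    7: (13, 2)
    8: (2, 1)
    9: (2, 1)
    10: (13, 2)
    11: (2, 1)

These 11 weights hit 3 W_17-dot-orbits; sizes (3, 4, 4):

[[1, 5, 6], [2, 4, 7, 10], [3, 8, 9, 11]]


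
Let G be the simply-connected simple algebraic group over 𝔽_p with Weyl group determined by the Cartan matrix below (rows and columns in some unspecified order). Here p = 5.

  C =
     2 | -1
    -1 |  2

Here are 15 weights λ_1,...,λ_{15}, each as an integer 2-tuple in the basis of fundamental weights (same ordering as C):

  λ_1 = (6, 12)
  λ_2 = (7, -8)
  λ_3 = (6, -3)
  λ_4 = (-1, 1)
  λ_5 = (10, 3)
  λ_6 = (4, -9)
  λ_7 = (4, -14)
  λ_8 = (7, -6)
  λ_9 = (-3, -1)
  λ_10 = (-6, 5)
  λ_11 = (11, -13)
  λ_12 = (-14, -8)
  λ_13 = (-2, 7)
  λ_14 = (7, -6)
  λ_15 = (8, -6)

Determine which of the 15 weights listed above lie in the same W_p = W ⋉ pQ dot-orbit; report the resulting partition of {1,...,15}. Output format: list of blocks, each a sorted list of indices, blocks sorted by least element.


C ↔ A_2 under row/col permutation; |W(A_2)| = 6.

Folding the 15 weights λ_j+ρ into Ā_5 (reps in the given 2-coord order):

  λ_1 → (3, 0);  λ_2 → (2, 2);  λ_3 → (3, 0);  λ_4 → (0, 2);  λ_5 → (4, 0);  λ_6 → (0, 2);  λ_7 → (3, 0);  λ_8 → (0, 2);  λ_9 → (0, 2);  λ_10 → (4, 0);  λ_11 → (3, 0);  λ_12 → (3, 0);  λ_13 → (2, 2);  λ_14 → (0, 2);  λ_15 → (0, 1)

Linkage partition of the 15 weights (5 classes, p=5):

[[1, 3, 7, 11, 12], [2, 13], [4, 6, 8, 9, 14], [5, 10], [15]]


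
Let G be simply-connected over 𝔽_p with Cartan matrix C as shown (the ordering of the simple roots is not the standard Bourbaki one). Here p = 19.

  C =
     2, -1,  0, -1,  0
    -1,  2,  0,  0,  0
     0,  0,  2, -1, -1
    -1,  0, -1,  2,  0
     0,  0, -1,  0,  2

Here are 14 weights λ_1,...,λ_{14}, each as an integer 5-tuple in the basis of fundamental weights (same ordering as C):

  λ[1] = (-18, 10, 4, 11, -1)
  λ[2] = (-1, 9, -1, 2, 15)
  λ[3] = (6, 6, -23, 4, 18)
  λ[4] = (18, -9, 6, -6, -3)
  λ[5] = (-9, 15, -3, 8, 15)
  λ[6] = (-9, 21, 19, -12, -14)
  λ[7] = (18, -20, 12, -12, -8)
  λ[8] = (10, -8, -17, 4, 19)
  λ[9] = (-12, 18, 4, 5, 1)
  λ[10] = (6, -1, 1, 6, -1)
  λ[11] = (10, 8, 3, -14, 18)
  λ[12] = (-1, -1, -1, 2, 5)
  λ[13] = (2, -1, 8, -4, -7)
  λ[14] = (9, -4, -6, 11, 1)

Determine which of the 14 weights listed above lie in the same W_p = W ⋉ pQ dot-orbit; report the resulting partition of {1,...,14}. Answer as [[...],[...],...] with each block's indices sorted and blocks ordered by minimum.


Type A_5, rank 5, |W|=720; reorder rows/cols to standard.

Each λ_j+ρ reduced to Ā_19; 5-tuples below use C's row order:

  1: (6, 6, 0, 5, 0) · 2: (0, 0, 0, 3, 6) · 3: (7, 0, 2, 7, 0) · 4: (6, 6, 0, 5, 0) · 5: (3, 4, 1, 1, 2) · 6: (6, 1, 5, 4, 3) · 7: (6, 6, 0, 5, 0) · 8: (6, 1, 5, 4, 3) · 9: (6, 6, 0, 5, 0) · 10: (7, 0, 2, 7, 0) · 11: (2, 2, 8, 0, 1) · 12: (0, 0, 0, 3, 6) · 13: (0, 0, 0, 3, 6) · 14: (7, 0, 2, 7, 0)

The 14 indices split into 6 linkage classes (same alcove rep ⇔ same W_19-dot-orbit):

[[1, 4, 7, 9], [2, 12, 13], [3, 10, 14], [5], [6, 8], [11]]
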